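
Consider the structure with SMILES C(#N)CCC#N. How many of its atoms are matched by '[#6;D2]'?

4

Check the 6 heavy atoms by environment: 4× C (D2) → match; 2× N (D1) → no.
That gives 4 matching atoms.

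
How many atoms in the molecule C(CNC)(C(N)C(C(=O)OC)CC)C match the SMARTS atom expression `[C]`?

The query [C] means: uppercase C matches aliphatic (non-aromatic) carbon only.
Check the 14 heavy atoms by environment: 10× C → match; 2× O → no; 2× N → no.
That gives 10 matching atoms.

10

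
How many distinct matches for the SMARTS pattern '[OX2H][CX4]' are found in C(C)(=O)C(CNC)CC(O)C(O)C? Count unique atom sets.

2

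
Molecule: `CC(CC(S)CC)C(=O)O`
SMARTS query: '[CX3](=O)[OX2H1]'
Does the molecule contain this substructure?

Yes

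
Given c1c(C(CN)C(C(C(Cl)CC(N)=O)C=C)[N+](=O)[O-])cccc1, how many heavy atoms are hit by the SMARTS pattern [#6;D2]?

8

The query [#6;D2] means: any carbon bonded to exactly two heavy atoms.
Check the 22 heavy atoms by environment: 3× C (D2) → match; 5× C (D3) → no; 1× c (aromatic, D3) → no; 5× c (aromatic, D2) → match; 2× N (D1) → no; 1× N (charge +1, D3) → no; 1× O (charge -1, D1) → no; 2× O (D1) → no; 1× Cl (D1) → no; 1× C (D1) → no.
Summing the matching environments: 3 + 5 = 8 matching atoms.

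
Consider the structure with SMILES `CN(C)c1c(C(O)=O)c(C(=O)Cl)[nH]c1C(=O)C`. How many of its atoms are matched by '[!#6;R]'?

The query [!#6;R] means: non-carbon atom that is part of a ring.
Check the 17 heavy atoms by environment: 1× n (aromatic, in 5-ring) → match; 4× c (aromatic, in 5-ring) → no; 6× C (acyclic) → no; 4× O (acyclic) → no; 1× Cl (acyclic) → no; 1× N (acyclic) → no.
That gives 1 matching atom.

1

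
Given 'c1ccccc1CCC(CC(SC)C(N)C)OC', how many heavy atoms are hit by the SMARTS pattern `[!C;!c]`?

The query [!C;!c] means: neither aliphatic nor aromatic carbon — same as [!#6].
Check the 18 heavy atoms by environment: 9× C → no; 1× N → match; 1× S → match; 1× O → match; 6× c (aromatic) → no.
Summing the matching environments: 1 + 1 + 1 = 3 matching atoms.

3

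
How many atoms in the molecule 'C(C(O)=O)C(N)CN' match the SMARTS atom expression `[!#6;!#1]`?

4

The query [!#6;!#1] means: not carbon and not hydrogen — any heteroatom.
Check the 8 heavy atoms by environment: 4× C → no; 2× N → match; 2× O → match.
Summing the matching environments: 2 + 2 = 4 matching atoms.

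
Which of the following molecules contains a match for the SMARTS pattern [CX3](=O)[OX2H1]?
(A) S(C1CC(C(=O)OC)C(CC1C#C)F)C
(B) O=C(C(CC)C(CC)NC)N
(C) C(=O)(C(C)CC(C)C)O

[CX3](=O)[OX2H1] describes an sp2 carbon double-bonded to O and single-bonded to an -OH oxygen (a carboxylic acid).
(A) has a methyl-ester group (-C(=O)OCH3) but the singly-bonded O has no H (OX2H0, not OX2H1).
(B) has a primary amide (-C(=O)NH2) but the carbonyl is bonded to N, not to an -OH oxygen.
(C) contains a carboxylic acid group (-C(=O)OH), which satisfies every atom and bond constraint.
So the answer is (C).

C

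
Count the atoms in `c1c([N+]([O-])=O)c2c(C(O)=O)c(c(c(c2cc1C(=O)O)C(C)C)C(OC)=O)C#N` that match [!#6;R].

Check the 28 heavy atoms by environment: 10× c (aromatic, in 6-ring) → no; 1× N (charge +1, acyclic) → no; 1× O (charge -1, acyclic) → no; 7× O (acyclic) → no; 8× C (acyclic) → no; 1× N (acyclic) → no.
No environment satisfies the query, so 0 matching atoms.

0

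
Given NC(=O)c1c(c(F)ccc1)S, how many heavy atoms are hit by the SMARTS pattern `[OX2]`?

0

The query [OX2] means: aliphatic oxygen with two total connections — ether, hydroxyl, or ester single-bond O.
Check the 11 heavy atoms by environment: 6× c (aromatic, X3) → no; 1× C (X3) → no; 1× O (X1) → no; 1× N (X3) → no; 1× F (X1) → no; 1× S (X2) → no.
No environment satisfies the query, so 0 matching atoms.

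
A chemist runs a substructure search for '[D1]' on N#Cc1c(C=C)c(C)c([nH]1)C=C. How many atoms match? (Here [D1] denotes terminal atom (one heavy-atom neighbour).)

Check the 12 heavy atoms by environment: 1× n (aromatic, D2) → no; 4× c (aromatic, D3) → no; 3× C (D1) → match; 3× C (D2) → no; 1× N (D1) → match.
Summing the matching environments: 3 + 1 = 4 matching atoms.

4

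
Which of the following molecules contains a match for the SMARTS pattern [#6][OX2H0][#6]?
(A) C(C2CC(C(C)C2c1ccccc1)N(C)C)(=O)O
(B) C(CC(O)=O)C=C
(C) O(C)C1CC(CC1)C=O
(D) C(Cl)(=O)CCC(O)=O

C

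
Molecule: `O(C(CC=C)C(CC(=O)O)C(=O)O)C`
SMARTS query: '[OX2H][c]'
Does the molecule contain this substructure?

No

The pattern [OX2H][c] describes a hydroxyl oxygen attached to an aromatic carbon — a phenol.
The closest candidate here is a methoxy ether (-OCH3), but the oxygen has H0, not H1. No other fragment satisfies the full query, so there is no match.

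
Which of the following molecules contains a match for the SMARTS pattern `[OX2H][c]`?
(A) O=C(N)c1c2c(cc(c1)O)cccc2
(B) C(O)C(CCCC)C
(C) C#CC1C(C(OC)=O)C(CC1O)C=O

A

[OX2H][c] describes a hydroxyl oxygen attached to an aromatic carbon (a phenol).
(A) contains a hydroxyl group (-OH), which satisfies every atom and bond constraint.
(B) has a hydroxyl group (-OH) but the -OH is on an aliphatic carbon, not an aromatic c.
(C) has a hydroxyl group (-OH) but the -OH is on an aliphatic carbon, not an aromatic c.
So the answer is (A).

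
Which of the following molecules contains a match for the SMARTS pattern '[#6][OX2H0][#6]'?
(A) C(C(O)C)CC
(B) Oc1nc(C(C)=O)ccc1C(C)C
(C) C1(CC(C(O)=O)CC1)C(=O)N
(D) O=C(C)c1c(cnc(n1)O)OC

D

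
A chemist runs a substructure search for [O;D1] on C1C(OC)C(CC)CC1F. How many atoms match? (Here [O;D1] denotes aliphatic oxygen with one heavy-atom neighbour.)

0

The query [O;D1] means: aliphatic oxygen bonded to exactly one heavy atom.
Check the 10 heavy atoms by environment: 3× C (D2) → no; 3× C (D3) → no; 2× C (D1) → no; 1× F (D1) → no; 1× O (D2) → no.
No environment satisfies the query, so 0 matching atoms.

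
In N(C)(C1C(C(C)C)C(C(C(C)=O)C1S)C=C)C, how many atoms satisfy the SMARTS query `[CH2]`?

1

Check the 17 heavy atoms by environment: 7× C (H1) → no; 1× C (H0) → no; 1× O (H0) → no; 5× C (H3) → no; 1× C (H2) → match; 1× N (H0) → no; 1× S (H1) → no.
That gives 1 matching atom.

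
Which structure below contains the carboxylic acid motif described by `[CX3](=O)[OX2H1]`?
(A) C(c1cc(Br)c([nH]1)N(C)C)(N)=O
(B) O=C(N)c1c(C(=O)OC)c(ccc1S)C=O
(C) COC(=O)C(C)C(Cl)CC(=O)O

C

[CX3](=O)[OX2H1] describes an sp2 carbon double-bonded to O and single-bonded to an -OH oxygen (a carboxylic acid).
(A) has a primary amide (-C(=O)NH2) but the carbonyl is bonded to N, not to an -OH oxygen.
(B) has an aldehyde (-CHO) but there is no singly-bonded oxygen on the carbonyl carbon.
(C) contains a carboxylic acid group (-C(=O)OH), which satisfies every atom and bond constraint.
So the answer is (C).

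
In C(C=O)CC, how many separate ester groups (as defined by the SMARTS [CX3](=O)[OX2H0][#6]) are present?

0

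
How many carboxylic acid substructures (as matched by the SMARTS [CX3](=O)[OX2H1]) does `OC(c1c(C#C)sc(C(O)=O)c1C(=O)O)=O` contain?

[CX3](=O)[OX2H1] is the SMARTS for a carboxylic acid: an sp2 carbon double-bonded to O and single-bonded to an -OH oxygen.
The molecule carries 3 separate instances of a carboxylic acid group (-C(=O)OH) meeting every constraint; each maps to a distinct set of atoms, giving 3 matches.

3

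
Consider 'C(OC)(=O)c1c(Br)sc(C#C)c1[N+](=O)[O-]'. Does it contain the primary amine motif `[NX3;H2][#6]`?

No

The pattern [NX3;H2][#6] describes a trivalent nitrogen with two H attached to carbon — a primary amine.
The closest candidate here is a nitro group (-[N+](=O)[O-]), but the nitrogen is [N+] with no H, not NX3H2. No other fragment satisfies the full query, so there is no match.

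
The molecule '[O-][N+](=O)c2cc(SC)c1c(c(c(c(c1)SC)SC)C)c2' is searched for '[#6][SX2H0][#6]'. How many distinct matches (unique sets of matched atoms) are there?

[#6][SX2H0][#6] is the SMARTS for a thioether: an aliphatic sulfur bridging two carbons with no H on the sulfur.
The molecule carries 3 separate instances of a methylthio ether (-SCH3) meeting every constraint; each maps to a distinct set of atoms, giving 3 matches.

3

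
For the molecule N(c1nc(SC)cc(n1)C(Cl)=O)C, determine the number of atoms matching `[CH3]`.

The query [CH3] means: aliphatic carbon with exactly three hydrogens.
Check the 13 heavy atoms by environment: 2× n (aromatic, H0) → no; 3× c (aromatic, H0) → no; 1× c (aromatic, H1) → no; 1× N (H1) → no; 2× C (H3) → match; 1× S (H0) → no; 1× C (H0) → no; 1× O (H0) → no; 1× Cl (H0) → no.
That gives 2 matching atoms.

2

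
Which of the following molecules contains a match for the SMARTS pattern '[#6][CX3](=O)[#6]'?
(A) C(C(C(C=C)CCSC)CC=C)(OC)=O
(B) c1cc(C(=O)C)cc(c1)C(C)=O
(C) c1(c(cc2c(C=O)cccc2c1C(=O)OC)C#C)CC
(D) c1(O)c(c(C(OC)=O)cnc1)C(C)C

B

[#6][CX3](=O)[#6] describes a carbonyl carbon (no H) flanked by two carbons (a ketone).
(A) has a methyl-ester group (-C(=O)OCH3) but one neighbour of the carbonyl carbon is O, not C.
(B) contains an acetyl/ketone group (-C(=O)CH3), which satisfies every atom and bond constraint.
(C) has a methyl-ester group (-C(=O)OCH3) but one neighbour of the carbonyl carbon is O, not C.
(D) has a methyl-ester group (-C(=O)OCH3) but one neighbour of the carbonyl carbon is O, not C.
So the answer is (B).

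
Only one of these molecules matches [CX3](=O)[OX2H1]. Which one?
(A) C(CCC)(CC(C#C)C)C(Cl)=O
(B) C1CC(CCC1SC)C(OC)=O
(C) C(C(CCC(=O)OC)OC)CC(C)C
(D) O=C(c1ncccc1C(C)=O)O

D

[CX3](=O)[OX2H1] describes an sp2 carbon double-bonded to O and single-bonded to an -OH oxygen (a carboxylic acid).
(A) has an acyl chloride (-C(=O)Cl) but the carbonyl is bonded to Cl, not to an -OH oxygen.
(B) has a methyl-ester group (-C(=O)OCH3) but the singly-bonded O has no H (OX2H0, not OX2H1).
(C) has a methyl-ester group (-C(=O)OCH3) but the singly-bonded O has no H (OX2H0, not OX2H1).
(D) contains a carboxylic acid group (-C(=O)OH), which satisfies every atom and bond constraint.
So the answer is (D).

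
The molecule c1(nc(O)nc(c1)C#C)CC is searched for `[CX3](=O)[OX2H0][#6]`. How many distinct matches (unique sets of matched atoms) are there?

0

[CX3](=O)[OX2H0][#6] is the SMARTS for an ester: a carbonyl carbon bonded to an oxygen that is itself bonded to carbon (no H on that O).
No fragment in the molecule satisfies every constraint, giving 0 matches.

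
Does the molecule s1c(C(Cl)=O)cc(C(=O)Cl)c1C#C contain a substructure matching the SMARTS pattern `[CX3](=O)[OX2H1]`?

The pattern [CX3](=O)[OX2H1] describes an sp2 carbon double-bonded to O and single-bonded to an -OH oxygen — a carboxylic acid.
The closest candidate here is an acyl chloride (-C(=O)Cl), but the carbonyl is bonded to Cl, not to an -OH oxygen. No other fragment satisfies the full query, so there is no match.

No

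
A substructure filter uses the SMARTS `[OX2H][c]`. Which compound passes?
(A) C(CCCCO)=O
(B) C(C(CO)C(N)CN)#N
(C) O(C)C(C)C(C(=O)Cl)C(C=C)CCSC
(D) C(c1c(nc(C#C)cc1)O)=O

[OX2H][c] describes a hydroxyl oxygen attached to an aromatic carbon (a phenol).
(A) has a hydroxyl group (-OH) but the -OH is on an aliphatic carbon, not an aromatic c.
(B) has a hydroxyl group (-OH) but the -OH is on an aliphatic carbon, not an aromatic c.
(C) has a methoxy ether (-OCH3) but the oxygen has H0, not H1.
(D) contains a hydroxyl group (-OH), which satisfies every atom and bond constraint.
So the answer is (D).

D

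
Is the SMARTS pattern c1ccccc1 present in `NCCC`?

The pattern c1ccccc1 describes six aromatic carbons in a ring — a benzene ring.
The closest candidate here is a methyl group (-CH3), but no six-membered all-carbon aromatic ring is present. No other fragment satisfies the full query, so there is no match.

No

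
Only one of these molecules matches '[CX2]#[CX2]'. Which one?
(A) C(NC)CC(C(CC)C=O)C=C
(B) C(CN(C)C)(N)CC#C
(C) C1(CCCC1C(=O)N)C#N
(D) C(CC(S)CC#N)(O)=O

B

[CX2]#[CX2] describes a carbon-carbon triple bond (an alkyne).
(A) has a vinyl group (-CH=CH2) but the C=C is a double bond; both carbons are CX3, not CX2.
(B) contains an ethynyl group (-C#CH), which satisfies every atom and bond constraint.
(C) has a nitrile (-C#N) but the triple bond is C#N, not C#C.
(D) has a nitrile (-C#N) but the triple bond is C#N, not C#C.
So the answer is (B).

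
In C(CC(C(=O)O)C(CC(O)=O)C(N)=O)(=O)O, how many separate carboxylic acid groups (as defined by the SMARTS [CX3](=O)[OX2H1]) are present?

[CX3](=O)[OX2H1] is the SMARTS for a carboxylic acid: an sp2 carbon double-bonded to O and single-bonded to an -OH oxygen.
The molecule carries 3 separate instances of a carboxylic acid group (-C(=O)OH) meeting every constraint; each maps to a distinct set of atoms, giving 3 matches.

3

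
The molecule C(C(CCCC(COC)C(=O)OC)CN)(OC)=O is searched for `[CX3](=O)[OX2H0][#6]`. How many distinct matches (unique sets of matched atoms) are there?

2

[CX3](=O)[OX2H0][#6] is the SMARTS for an ester: a carbonyl carbon bonded to an oxygen that is itself bonded to carbon (no H on that O).
The molecule carries 2 separate instances of a methyl-ester group (-C(=O)OCH3) meeting every constraint; each maps to a distinct set of atoms, giving 2 matches.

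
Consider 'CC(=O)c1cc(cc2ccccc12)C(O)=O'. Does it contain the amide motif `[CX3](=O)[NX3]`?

No

The pattern [CX3](=O)[NX3] describes a carbonyl carbon bonded to a trivalent nitrogen — an amide.
The closest candidate here is a carboxylic acid group (-C(=O)OH), but the carbonyl is bonded to O, not to an NX3 nitrogen. No other fragment satisfies the full query, so there is no match.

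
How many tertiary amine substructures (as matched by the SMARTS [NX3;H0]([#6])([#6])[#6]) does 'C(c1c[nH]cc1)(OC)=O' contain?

0

[NX3;H0]([#6])([#6])[#6] is the SMARTS for a tertiary amine: a trivalent nitrogen with no H, bonded to three carbons.
No fragment in the molecule satisfies every constraint, giving 0 matches.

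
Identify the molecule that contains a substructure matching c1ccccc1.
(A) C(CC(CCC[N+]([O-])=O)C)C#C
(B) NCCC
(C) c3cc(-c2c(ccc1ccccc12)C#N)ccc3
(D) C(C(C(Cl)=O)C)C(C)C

C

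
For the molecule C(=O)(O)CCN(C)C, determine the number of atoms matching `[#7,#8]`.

3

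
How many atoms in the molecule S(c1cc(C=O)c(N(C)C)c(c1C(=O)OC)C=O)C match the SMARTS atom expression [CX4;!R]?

The query [CX4;!R] means: aliphatic carbon with four total connections, not in a ring.
Check the 19 heavy atoms by environment: 6× c (aromatic, X3, in 6-ring) → no; 3× C (X3, acyclic) → no; 3× O (X1, acyclic) → no; 1× O (X2, acyclic) → no; 4× C (X4, acyclic) → match; 1× S (X2, acyclic) → no; 1× N (X3, acyclic) → no.
That gives 4 matching atoms.

4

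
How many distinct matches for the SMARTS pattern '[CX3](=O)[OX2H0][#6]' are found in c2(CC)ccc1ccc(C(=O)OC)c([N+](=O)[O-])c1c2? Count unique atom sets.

1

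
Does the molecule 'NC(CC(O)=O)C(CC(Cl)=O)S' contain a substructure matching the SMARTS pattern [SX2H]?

Yes

The pattern [SX2H] describes an aliphatic sulfur with two connections, one being H — a thiol.
The molecule carries a thiol (-SH), whose atoms satisfy every constraint of the query, so the pattern matches.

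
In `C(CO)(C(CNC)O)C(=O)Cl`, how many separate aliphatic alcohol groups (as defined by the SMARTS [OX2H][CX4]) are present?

[OX2H][CX4] is the SMARTS for an aliphatic alcohol: a hydroxyl oxygen bound to an sp3 (X4) carbon.
The molecule carries 2 separate instances of a hydroxyl group (-OH) meeting every constraint; each maps to a distinct set of atoms, giving 2 matches.

2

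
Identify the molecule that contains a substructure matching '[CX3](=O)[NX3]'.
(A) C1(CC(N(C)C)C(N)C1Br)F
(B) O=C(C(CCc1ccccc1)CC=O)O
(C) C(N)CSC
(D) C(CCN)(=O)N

[CX3](=O)[NX3] describes a carbonyl carbon bonded to a trivalent nitrogen (an amide).
(A) has a primary amino group (-NH2) but the -NH2 is not attached to a carbonyl carbon.
(B) has a carboxylic acid group (-C(=O)OH) but the carbonyl is bonded to O, not to an NX3 nitrogen.
(C) has a primary amino group (-NH2) but the -NH2 is not attached to a carbonyl carbon.
(D) contains a primary amide (-C(=O)NH2), which satisfies every atom and bond constraint.
So the answer is (D).

D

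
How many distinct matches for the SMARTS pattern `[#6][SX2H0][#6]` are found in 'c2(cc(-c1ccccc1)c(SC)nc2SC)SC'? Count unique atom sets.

3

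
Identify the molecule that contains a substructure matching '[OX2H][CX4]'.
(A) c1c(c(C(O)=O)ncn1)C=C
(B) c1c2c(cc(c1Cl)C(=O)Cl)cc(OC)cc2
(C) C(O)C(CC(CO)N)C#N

[OX2H][CX4] describes a hydroxyl oxygen bound to an sp3 (X4) carbon (an aliphatic alcohol).
(A) has a carboxylic acid group (-C(=O)OH) but the -OH is on a CX3 carbonyl carbon, not a CX4 carbon.
(B) has a methoxy ether (-OCH3) but the oxygen has H0 (ether), not H1.
(C) contains a hydroxyl group (-OH), which satisfies every atom and bond constraint.
So the answer is (C).

C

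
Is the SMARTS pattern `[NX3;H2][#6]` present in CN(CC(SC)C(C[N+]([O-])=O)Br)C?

The pattern [NX3;H2][#6] describes a trivalent nitrogen with two H attached to carbon — a primary amine.
The closest candidate here is a nitro group (-[N+](=O)[O-]), but the nitrogen is [N+] with no H, not NX3H2. No other fragment satisfies the full query, so there is no match.

No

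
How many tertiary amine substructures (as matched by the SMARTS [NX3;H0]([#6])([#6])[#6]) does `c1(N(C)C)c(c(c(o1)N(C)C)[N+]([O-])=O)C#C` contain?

2

[NX3;H0]([#6])([#6])[#6] is the SMARTS for a tertiary amine: a trivalent nitrogen with no H, bonded to three carbons.
The molecule carries 2 separate instances of a dimethylamino group (-N(CH3)2) meeting every constraint; each maps to a distinct set of atoms, giving 2 matches.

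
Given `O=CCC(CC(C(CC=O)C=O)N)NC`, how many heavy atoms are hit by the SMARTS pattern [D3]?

Check the 15 heavy atoms by environment: 6× C (D2) → no; 3× C (D3) → match; 1× N (D1) → no; 1× N (D2) → no; 1× C (D1) → no; 3× O (D1) → no.
That gives 3 matching atoms.

3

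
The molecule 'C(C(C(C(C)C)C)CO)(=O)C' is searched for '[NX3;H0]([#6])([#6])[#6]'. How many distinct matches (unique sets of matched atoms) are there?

0

[NX3;H0]([#6])([#6])[#6] is the SMARTS for a tertiary amine: a trivalent nitrogen with no H, bonded to three carbons.
No fragment in the molecule satisfies every constraint, giving 0 matches.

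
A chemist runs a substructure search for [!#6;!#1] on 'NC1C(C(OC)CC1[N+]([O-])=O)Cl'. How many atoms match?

6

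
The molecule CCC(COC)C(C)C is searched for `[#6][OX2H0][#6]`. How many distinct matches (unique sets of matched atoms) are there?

[#6][OX2H0][#6] is the SMARTS for an ether: an aliphatic oxygen bridging two carbons with no H on the oxygen.
Exactly one fragment in the molecule meets all constraints, giving 1 match.

1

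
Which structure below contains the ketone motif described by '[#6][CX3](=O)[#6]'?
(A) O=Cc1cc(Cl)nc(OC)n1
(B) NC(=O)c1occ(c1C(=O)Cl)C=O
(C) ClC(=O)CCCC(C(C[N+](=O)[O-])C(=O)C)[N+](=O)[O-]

[#6][CX3](=O)[#6] describes a carbonyl carbon (no H) flanked by two carbons (a ketone).
(A) has an aldehyde (-CHO) but the carbonyl carbon has H1, so it is not flanked by two carbons.
(B) has a primary amide (-C(=O)NH2) but one neighbour of the carbonyl carbon is N, not C.
(C) contains an acetyl/ketone group (-C(=O)CH3), which satisfies every atom and bond constraint.
So the answer is (C).

C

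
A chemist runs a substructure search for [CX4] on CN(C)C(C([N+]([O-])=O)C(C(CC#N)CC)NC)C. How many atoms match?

11

The query [CX4] means: C with X4: aliphatic carbon with exactly 4 total connections (bonds + H).
Check the 18 heavy atoms by environment: 11× C (X4) → match; 1× N (charge +1, X3) → no; 1× O (charge -1, X1) → no; 1× O (X1) → no; 1× C (X2) → no; 1× N (X1) → no; 2× N (X3) → no.
That gives 11 matching atoms.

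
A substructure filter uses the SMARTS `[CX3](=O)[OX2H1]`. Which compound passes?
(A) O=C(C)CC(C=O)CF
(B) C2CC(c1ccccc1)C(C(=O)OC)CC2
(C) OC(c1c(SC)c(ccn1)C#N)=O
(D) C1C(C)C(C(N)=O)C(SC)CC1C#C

C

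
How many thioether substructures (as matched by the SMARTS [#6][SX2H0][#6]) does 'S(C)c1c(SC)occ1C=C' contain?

[#6][SX2H0][#6] is the SMARTS for a thioether: an aliphatic sulfur bridging two carbons with no H on the sulfur.
The molecule carries 2 separate instances of a methylthio ether (-SCH3) meeting every constraint; each maps to a distinct set of atoms, giving 2 matches.

2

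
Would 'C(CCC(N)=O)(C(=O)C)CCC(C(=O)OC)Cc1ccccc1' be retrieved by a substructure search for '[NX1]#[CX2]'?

The pattern [NX1]#[CX2] describes a nitrogen triple-bonded to a two-connected carbon — a nitrile.
The closest candidate here is a primary amide (-C(=O)NH2), but the nitrogen is NX3, not NX1. No other fragment satisfies the full query, so there is no match.

No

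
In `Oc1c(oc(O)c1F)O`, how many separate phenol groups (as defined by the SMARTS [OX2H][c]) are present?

3

[OX2H][c] is the SMARTS for a phenol: a hydroxyl oxygen attached to an aromatic carbon.
The molecule carries 3 separate instances of a hydroxyl group (-OH) meeting every constraint; each maps to a distinct set of atoms, giving 3 matches.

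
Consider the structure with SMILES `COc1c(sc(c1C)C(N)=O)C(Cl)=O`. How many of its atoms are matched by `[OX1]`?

Check the 14 heavy atoms by environment: 1× s (aromatic, X2) → no; 4× c (aromatic, X3) → no; 1× O (X2) → no; 2× C (X4) → no; 2× C (X3) → no; 2× O (X1) → match; 1× Cl (X1) → no; 1× N (X3) → no.
That gives 2 matching atoms.

2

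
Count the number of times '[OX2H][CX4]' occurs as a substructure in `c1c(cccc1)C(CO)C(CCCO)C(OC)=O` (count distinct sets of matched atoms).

2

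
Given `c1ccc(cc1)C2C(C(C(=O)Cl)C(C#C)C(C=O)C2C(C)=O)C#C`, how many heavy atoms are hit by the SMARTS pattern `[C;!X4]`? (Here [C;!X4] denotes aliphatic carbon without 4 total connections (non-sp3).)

7

The query [C;!X4] means: aliphatic carbon that does not have four total connections.
Check the 24 heavy atoms by environment: 7× C (X4) → no; 3× C (X3) → match; 3× O (X1) → no; 6× c (aromatic, X3) → no; 4× C (X2) → match; 1× Cl (X1) → no.
Summing the matching environments: 3 + 4 = 7 matching atoms.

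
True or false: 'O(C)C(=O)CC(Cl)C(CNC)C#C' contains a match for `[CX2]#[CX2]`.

True

The pattern [CX2]#[CX2] describes a carbon-carbon triple bond — an alkyne.
The molecule carries an ethynyl group (-C#CH), whose atoms satisfy every constraint of the query, so the pattern matches.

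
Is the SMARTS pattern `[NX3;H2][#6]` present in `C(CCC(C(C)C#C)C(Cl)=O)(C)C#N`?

No

The pattern [NX3;H2][#6] describes a trivalent nitrogen with two H attached to carbon — a primary amine.
The closest candidate here is a nitrile (-C#N), but the nitrogen is NX1 (triple-bonded), not NX3 with two H. No other fragment satisfies the full query, so there is no match.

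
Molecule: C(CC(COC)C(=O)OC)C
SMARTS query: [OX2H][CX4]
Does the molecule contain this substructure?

No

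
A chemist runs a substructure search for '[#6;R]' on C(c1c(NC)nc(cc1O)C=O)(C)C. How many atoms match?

5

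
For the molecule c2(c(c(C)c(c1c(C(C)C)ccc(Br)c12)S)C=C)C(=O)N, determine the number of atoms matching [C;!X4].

The query [C;!X4] means: aliphatic carbon that does not have four total connections.
Check the 21 heavy atoms by environment: 10× c (aromatic, X3) → no; 3× C (X3) → match; 1× O (X1) → no; 1× N (X3) → no; 1× S (X2) → no; 4× C (X4) → no; 1× Br (X1) → no.
That gives 3 matching atoms.

3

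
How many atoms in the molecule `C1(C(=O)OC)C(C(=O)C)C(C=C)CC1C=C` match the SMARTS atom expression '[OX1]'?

2

The query [OX1] means: aliphatic oxygen with one total connection — typically a carbonyl =O or an oxide.
Check the 16 heavy atoms by environment: 7× C (X4) → no; 6× C (X3) → no; 2× O (X1) → match; 1× O (X2) → no.
That gives 2 matching atoms.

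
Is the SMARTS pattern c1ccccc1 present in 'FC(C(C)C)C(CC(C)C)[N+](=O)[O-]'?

The pattern c1ccccc1 describes six aromatic carbons in a ring — a benzene ring.
The closest candidate here is a methyl group (-CH3), but no six-membered all-carbon aromatic ring is present. No other fragment satisfies the full query, so there is no match.

No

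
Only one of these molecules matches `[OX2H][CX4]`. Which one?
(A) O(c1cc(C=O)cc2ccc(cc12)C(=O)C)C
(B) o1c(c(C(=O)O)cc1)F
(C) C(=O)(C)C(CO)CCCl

C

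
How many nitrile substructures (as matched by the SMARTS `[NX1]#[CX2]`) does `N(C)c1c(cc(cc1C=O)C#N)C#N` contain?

2

[NX1]#[CX2] is the SMARTS for a nitrile: a nitrogen triple-bonded to a two-connected carbon.
The molecule carries 2 separate instances of a nitrile (-C#N) meeting every constraint; each maps to a distinct set of atoms, giving 2 matches.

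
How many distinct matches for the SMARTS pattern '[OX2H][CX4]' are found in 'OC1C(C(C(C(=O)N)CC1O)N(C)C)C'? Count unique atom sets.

2

[OX2H][CX4] is the SMARTS for an aliphatic alcohol: a hydroxyl oxygen bound to an sp3 (X4) carbon.
The molecule carries 2 separate instances of a hydroxyl group (-OH) meeting every constraint; each maps to a distinct set of atoms, giving 2 matches.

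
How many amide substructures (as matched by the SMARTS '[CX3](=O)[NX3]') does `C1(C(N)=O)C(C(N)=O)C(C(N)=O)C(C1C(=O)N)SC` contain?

[CX3](=O)[NX3] is the SMARTS for an amide: a carbonyl carbon bonded to a trivalent nitrogen.
The molecule carries 4 separate instances of a primary amide (-C(=O)NH2) meeting every constraint; each maps to a distinct set of atoms, giving 4 matches.

4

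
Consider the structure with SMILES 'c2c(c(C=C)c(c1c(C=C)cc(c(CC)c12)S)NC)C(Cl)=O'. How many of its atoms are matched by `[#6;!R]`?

8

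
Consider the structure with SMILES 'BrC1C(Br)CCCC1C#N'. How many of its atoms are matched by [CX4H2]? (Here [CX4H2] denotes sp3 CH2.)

3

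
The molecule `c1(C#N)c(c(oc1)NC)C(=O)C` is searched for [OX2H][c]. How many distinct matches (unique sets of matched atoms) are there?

0

[OX2H][c] is the SMARTS for a phenol: a hydroxyl oxygen attached to an aromatic carbon.
No fragment in the molecule satisfies every constraint, giving 0 matches.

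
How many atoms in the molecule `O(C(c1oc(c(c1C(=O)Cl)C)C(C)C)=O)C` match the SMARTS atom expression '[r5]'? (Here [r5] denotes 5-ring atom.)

The query [r5] means: r5 matches atoms in a five-membered ring.
Check the 16 heavy atoms by environment: 1× o (aromatic, in 5-ring) → match; 4× c (aromatic, in 5-ring) → match; 7× C (acyclic) → no; 3× O (acyclic) → no; 1× Cl (acyclic) → no.
Summing the matching environments: 1 + 4 = 5 matching atoms.

5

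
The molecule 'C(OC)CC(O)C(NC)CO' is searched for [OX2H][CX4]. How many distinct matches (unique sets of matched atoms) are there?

2

[OX2H][CX4] is the SMARTS for an aliphatic alcohol: a hydroxyl oxygen bound to an sp3 (X4) carbon.
The molecule carries 2 separate instances of a hydroxyl group (-OH) meeting every constraint; each maps to a distinct set of atoms, giving 2 matches.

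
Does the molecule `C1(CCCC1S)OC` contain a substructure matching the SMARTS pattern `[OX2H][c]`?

No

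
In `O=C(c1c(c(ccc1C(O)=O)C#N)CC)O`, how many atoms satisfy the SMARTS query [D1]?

Check the 16 heavy atoms by environment: 4× c (aromatic, D3) → no; 2× c (aromatic, D2) → no; 2× C (D2) → no; 1× C (D1) → match; 1× N (D1) → match; 2× C (D3) → no; 4× O (D1) → match.
Summing the matching environments: 1 + 1 + 4 = 6 matching atoms.

6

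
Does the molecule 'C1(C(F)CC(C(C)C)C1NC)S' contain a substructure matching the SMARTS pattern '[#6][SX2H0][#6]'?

The pattern [#6][SX2H0][#6] describes an aliphatic sulfur bridging two carbons with no H on the sulfur — a thioether.
The closest candidate here is a thiol (-SH), but the sulfur has H1, not H0 bridging two carbons. No other fragment satisfies the full query, so there is no match.

No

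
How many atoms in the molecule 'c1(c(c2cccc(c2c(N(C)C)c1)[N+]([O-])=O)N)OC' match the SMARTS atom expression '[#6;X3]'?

Check the 19 heavy atoms by environment: 10× c (aromatic, X3) → match; 2× N (X3) → no; 1× N (charge +1, X3) → no; 1× O (charge -1, X1) → no; 1× O (X1) → no; 3× C (X4) → no; 1× O (X2) → no.
That gives 10 matching atoms.

10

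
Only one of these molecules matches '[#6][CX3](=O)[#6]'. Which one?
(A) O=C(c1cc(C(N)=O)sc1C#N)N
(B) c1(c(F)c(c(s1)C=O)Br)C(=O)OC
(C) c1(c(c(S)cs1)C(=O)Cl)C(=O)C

[#6][CX3](=O)[#6] describes a carbonyl carbon (no H) flanked by two carbons (a ketone).
(A) has a primary amide (-C(=O)NH2) but one neighbour of the carbonyl carbon is N, not C.
(B) has an aldehyde (-CHO) but the carbonyl carbon has H1, so it is not flanked by two carbons.
(C) contains an acetyl/ketone group (-C(=O)CH3), which satisfies every atom and bond constraint.
So the answer is (C).

C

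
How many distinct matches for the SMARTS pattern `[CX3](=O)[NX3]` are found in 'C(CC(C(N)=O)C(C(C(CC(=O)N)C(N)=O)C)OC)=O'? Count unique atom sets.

3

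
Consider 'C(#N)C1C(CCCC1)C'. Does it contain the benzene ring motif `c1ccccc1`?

The pattern c1ccccc1 describes six aromatic carbons in a ring — a benzene ring.
The closest candidate here is a methyl group (-CH3), but no six-membered all-carbon aromatic ring is present. No other fragment satisfies the full query, so there is no match.

No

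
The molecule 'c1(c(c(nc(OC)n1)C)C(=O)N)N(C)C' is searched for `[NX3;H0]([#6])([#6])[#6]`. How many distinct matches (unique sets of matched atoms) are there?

1

[NX3;H0]([#6])([#6])[#6] is the SMARTS for a tertiary amine: a trivalent nitrogen with no H, bonded to three carbons.
Exactly one fragment in the molecule meets all constraints, giving 1 match.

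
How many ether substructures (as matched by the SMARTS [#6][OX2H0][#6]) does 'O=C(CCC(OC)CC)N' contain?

1

[#6][OX2H0][#6] is the SMARTS for an ether: an aliphatic oxygen bridging two carbons with no H on the oxygen.
Exactly one fragment in the molecule meets all constraints, giving 1 match.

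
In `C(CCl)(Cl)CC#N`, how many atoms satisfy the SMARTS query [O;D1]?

0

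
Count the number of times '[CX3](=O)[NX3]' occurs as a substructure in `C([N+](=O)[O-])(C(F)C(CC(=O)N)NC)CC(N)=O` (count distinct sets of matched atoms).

2

[CX3](=O)[NX3] is the SMARTS for an amide: a carbonyl carbon bonded to a trivalent nitrogen.
The molecule carries 2 separate instances of a primary amide (-C(=O)NH2) meeting every constraint; each maps to a distinct set of atoms, giving 2 matches.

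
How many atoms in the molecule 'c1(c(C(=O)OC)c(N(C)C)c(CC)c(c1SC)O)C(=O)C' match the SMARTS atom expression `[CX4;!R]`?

7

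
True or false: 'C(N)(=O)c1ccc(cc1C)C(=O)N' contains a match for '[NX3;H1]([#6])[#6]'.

The pattern [NX3;H1]([#6])[#6] describes a trivalent nitrogen with one H, bonded to two carbons — a secondary amine.
The closest candidate here is a primary amide (-C(=O)NH2), but the -C(=O)NH2 nitrogen has H2, not H1. No other fragment satisfies the full query, so there is no match.

False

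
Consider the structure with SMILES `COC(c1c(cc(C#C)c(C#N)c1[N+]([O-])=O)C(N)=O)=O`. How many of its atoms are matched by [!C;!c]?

Check the 20 heavy atoms by environment: 6× c (aromatic) → no; 1× N (charge +1) → match; 1× O (charge -1) → match; 4× O → match; 6× C → no; 2× N → match.
Summing the matching environments: 1 + 1 + 4 + 2 = 8 matching atoms.

8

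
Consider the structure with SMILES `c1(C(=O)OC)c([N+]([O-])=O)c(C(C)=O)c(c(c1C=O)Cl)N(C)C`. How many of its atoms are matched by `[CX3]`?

3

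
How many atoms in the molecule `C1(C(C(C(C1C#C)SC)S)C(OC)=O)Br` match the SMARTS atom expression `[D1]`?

6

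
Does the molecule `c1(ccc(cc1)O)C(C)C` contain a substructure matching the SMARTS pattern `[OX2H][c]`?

Yes

The pattern [OX2H][c] describes a hydroxyl oxygen attached to an aromatic carbon — a phenol.
The molecule carries a hydroxyl group (-OH), whose atoms satisfy every constraint of the query, so the pattern matches.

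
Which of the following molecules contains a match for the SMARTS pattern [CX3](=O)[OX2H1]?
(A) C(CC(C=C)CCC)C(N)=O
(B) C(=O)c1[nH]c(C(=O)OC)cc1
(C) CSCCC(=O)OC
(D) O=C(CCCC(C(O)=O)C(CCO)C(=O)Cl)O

[CX3](=O)[OX2H1] describes an sp2 carbon double-bonded to O and single-bonded to an -OH oxygen (a carboxylic acid).
(A) has a primary amide (-C(=O)NH2) but the carbonyl is bonded to N, not to an -OH oxygen.
(B) has an aldehyde (-CHO) but there is no singly-bonded oxygen on the carbonyl carbon.
(C) has a methyl-ester group (-C(=O)OCH3) but the singly-bonded O has no H (OX2H0, not OX2H1).
(D) contains a carboxylic acid group (-C(=O)OH), which satisfies every atom and bond constraint.
So the answer is (D).

D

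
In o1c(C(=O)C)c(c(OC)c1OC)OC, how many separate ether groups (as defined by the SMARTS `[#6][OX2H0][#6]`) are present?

3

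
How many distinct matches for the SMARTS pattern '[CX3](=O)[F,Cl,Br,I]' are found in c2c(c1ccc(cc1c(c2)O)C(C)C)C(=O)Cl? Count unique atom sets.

[CX3](=O)[F,Cl,Br,I] is the SMARTS for an acyl halide: a carbonyl carbon bonded to a halogen.
Exactly one fragment in the molecule meets all constraints, giving 1 match.

1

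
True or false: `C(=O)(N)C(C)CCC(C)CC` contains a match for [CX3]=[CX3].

The pattern [CX3]=[CX3] describes a non-aromatic C=C double bond between two sp2 carbons — an alkene.
The closest candidate here is an ethyl group (-CH2CH3), but its C-C bond is a single bond between CX4 carbons, not CX3=CX3. No other fragment satisfies the full query, so there is no match.

False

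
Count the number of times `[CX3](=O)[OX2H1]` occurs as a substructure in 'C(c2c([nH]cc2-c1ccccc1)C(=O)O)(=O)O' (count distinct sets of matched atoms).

2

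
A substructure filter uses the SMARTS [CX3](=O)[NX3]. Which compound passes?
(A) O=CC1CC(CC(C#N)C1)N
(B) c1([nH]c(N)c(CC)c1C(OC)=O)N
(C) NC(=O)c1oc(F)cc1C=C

C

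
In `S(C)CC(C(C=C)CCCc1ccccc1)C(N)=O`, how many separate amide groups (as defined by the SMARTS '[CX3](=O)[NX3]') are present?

1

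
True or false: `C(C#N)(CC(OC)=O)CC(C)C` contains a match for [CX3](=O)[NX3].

False

The pattern [CX3](=O)[NX3] describes a carbonyl carbon bonded to a trivalent nitrogen — an amide.
The closest candidate here is a nitrile (-C#N), but the nitrile N is NX1 (triple-bonded), not NX3. No other fragment satisfies the full query, so there is no match.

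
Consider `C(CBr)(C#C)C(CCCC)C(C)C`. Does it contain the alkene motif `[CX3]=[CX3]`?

No

The pattern [CX3]=[CX3] describes a non-aromatic C=C double bond between two sp2 carbons — an alkene.
The closest candidate here is an ethynyl group (-C#CH), but the C-C bond is a triple bond, not a double bond. No other fragment satisfies the full query, so there is no match.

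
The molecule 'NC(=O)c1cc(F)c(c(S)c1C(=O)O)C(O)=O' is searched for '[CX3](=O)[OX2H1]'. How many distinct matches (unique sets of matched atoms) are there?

2

[CX3](=O)[OX2H1] is the SMARTS for a carboxylic acid: an sp2 carbon double-bonded to O and single-bonded to an -OH oxygen.
The molecule carries 2 separate instances of a carboxylic acid group (-C(=O)OH) meeting every constraint; each maps to a distinct set of atoms, giving 2 matches.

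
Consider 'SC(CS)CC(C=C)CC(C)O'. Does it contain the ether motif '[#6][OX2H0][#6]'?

The pattern [#6][OX2H0][#6] describes an aliphatic oxygen bridging two carbons with no H on the oxygen — an ether.
The closest candidate here is a hydroxyl group (-OH), but the oxygen has H1, not H0 bridging two carbons. No other fragment satisfies the full query, so there is no match.

No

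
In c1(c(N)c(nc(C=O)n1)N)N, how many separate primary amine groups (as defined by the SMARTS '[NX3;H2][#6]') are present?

[NX3;H2][#6] is the SMARTS for a primary amine: a trivalent nitrogen with two H attached to carbon.
The molecule carries 3 separate instances of a primary amino group (-NH2) meeting every constraint; each maps to a distinct set of atoms, giving 3 matches.

3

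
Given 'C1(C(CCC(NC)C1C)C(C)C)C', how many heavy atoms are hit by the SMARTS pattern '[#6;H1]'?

The query [#6;H1] means: any carbon bearing exactly one hydrogen.
Check the 13 heavy atoms by environment: 2× C (H2) → no; 5× C (H1) → match; 5× C (H3) → no; 1× N (H1) → no.
That gives 5 matching atoms.

5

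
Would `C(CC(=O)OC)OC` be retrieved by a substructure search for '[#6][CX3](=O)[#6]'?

The pattern [#6][CX3](=O)[#6] describes a carbonyl carbon (no H) flanked by two carbons — a ketone.
The closest candidate here is a methyl-ester group (-C(=O)OCH3), but one neighbour of the carbonyl carbon is O, not C. No other fragment satisfies the full query, so there is no match.

No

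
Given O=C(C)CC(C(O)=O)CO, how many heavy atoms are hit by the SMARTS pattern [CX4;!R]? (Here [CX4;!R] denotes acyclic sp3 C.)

The query [CX4;!R] means: aliphatic carbon with four total connections, not in a ring.
Check the 10 heavy atoms by environment: 4× C (X4, acyclic) → match; 2× C (X3, acyclic) → no; 2× O (X1, acyclic) → no; 2× O (X2, acyclic) → no.
That gives 4 matching atoms.

4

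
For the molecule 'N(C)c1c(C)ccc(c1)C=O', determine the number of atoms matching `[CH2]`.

The query [CH2] means: aliphatic carbon with exactly two hydrogens.
Check the 11 heavy atoms by environment: 3× c (aromatic, H1) → no; 3× c (aromatic, H0) → no; 2× C (H3) → no; 1× N (H1) → no; 1× C (H1) → no; 1× O (H0) → no.
No environment satisfies the query, so 0 matching atoms.

0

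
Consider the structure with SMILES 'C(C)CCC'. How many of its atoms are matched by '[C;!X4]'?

0

The query [C;!X4] means: aliphatic carbon that does not have four total connections.
Check the 5 heavy atoms by environment: 5× C (X4) → no.
No environment satisfies the query, so 0 matching atoms.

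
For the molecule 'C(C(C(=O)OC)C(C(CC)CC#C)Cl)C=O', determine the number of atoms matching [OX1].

Check the 16 heavy atoms by environment: 8× C (X4) → no; 2× C (X2) → no; 2× C (X3) → no; 2× O (X1) → match; 1× O (X2) → no; 1× Cl (X1) → no.
That gives 2 matching atoms.

2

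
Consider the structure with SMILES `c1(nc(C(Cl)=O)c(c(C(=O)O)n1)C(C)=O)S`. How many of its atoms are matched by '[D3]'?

Check the 16 heavy atoms by environment: 2× n (aromatic, D2) → no; 4× c (aromatic, D3) → match; 1× S (D1) → no; 3× C (D3) → match; 4× O (D1) → no; 1× C (D1) → no; 1× Cl (D1) → no.
Summing the matching environments: 4 + 3 = 7 matching atoms.

7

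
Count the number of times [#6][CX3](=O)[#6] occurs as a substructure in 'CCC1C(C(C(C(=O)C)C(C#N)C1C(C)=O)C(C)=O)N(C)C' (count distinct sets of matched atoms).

3

[#6][CX3](=O)[#6] is the SMARTS for a ketone: a carbonyl carbon (no H) flanked by two carbons.
The molecule carries 3 separate instances of an acetyl/ketone group (-C(=O)CH3) meeting every constraint; each maps to a distinct set of atoms, giving 3 matches.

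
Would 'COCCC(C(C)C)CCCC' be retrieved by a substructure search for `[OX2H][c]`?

The pattern [OX2H][c] describes a hydroxyl oxygen attached to an aromatic carbon — a phenol.
The closest candidate here is a methoxy ether (-OCH3), but the oxygen has H0, not H1. No other fragment satisfies the full query, so there is no match.

No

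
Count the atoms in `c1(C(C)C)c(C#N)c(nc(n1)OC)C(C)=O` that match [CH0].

2

The query [CH0] means: aliphatic carbon with no attached hydrogen.
Check the 16 heavy atoms by environment: 2× n (aromatic, H0) → no; 4× c (aromatic, H0) → no; 2× C (H0) → match; 2× O (H0) → no; 4× C (H3) → no; 1× C (H1) → no; 1× N (H0) → no.
That gives 2 matching atoms.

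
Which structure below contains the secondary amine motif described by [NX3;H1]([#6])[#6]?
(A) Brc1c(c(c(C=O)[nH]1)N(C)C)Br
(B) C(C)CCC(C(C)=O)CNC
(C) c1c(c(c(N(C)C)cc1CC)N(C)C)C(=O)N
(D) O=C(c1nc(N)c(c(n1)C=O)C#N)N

B

[NX3;H1]([#6])[#6] describes a trivalent nitrogen with one H, bonded to two carbons (a secondary amine).
(A) has a dimethylamino group (-N(CH3)2) but the nitrogen has H0, not H1.
(B) contains an N-methylamino group (-NHCH3), which satisfies every atom and bond constraint.
(C) has a primary amide (-C(=O)NH2) but the -C(=O)NH2 nitrogen has H2, not H1.
(D) has a primary amide (-C(=O)NH2) but the -C(=O)NH2 nitrogen has H2, not H1.
So the answer is (B).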